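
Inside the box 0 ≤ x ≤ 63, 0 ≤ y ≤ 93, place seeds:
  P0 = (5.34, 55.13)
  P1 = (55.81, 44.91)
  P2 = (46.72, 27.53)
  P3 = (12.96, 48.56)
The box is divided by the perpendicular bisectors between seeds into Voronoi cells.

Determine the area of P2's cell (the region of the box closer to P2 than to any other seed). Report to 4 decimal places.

1. box [0,63]×[0,93]: [(0, 0) (63, 0) (63, 93) (0, 93)]
2. ⊥bis P2·P0 via (26.03,41.33): [(0, 2.3039) (0, 0) (63, 0) (63, 93) (60.4933, 93)]  |A|=3115.745
3. ⊥bis P2·P1 via (51.265,36.22): [(30.0296, 47.3264) (0, 2.3039) (0, 0) (63, 0) (63, 30.0824)]  |A|=2021.2904
4. ⊥bis P2·P3 via (29.84,38.045): [(34.2475, 45.1204) (6.1408, 0) (63, 0) (63, 30.0824)]  |A|=1715.2293
5. canonical 4-gon: [(34.2475, 45.1204) (6.1408, 0) (63, 0) (63, 30.0824)]
6. shoelace: 1715.2293

Area of P2's cell: 1715.2293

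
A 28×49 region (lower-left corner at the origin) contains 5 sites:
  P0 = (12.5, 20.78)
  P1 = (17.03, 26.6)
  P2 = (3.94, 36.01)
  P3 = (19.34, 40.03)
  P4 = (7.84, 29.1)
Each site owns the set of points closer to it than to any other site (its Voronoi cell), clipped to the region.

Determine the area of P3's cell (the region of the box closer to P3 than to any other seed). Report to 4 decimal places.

Area of P3's cell: 273.8989

1. box [0,28]×[0,49]: [(0, 0) (28, 0) (28, 49) (0, 49)]
2. ⊥bis P3·P0 via (15.92,30.405): [(0, 36.0618) (28, 26.1127) (28, 49) (0, 49)]  |A|=501.5577
3. ⊥bis P3·P1 via (18.185,33.315): [(0, 36.4429) (28, 31.6268) (28, 49) (0, 49)]  |A|=419.0247
4. ⊥bis P3·P2 via (11.64,38.02): [(12.6182, 34.2725) (28, 31.6268) (28, 49) (8.7738, 49)]  |A|=275.1922
5. ⊥bis P3·P4 via (13.59,34.565): [(12.145, 36.0853) (14.1122, 34.0155) (28, 31.6268) (28, 49) (8.7738, 49)]  |A|=273.8989
6. canonical 5-gon: [(12.145, 36.0853) (14.1122, 34.0155) (28, 31.6268) (28, 49) (8.7738, 49)]
7. shoelace: 273.8989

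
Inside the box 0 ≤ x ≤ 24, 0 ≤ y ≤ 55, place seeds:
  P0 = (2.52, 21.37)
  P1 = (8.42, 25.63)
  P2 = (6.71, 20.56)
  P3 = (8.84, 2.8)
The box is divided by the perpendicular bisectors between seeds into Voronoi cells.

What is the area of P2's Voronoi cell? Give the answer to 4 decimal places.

Area of P2's cell: 170.3644

1. box [0,24]×[0,55]: [(0, 0) (24, 0) (24, 55) (0, 55)]
2. ⊥bis P2·P0 via (4.615,20.965): [(0.5621, 0) (24, 0) (24, 55) (11.1946, 55)]  |A|=996.6919
3. ⊥bis P2·P1 via (7.565,23.095): [(5.1821, 23.8987) (0.5621, 0) (24, 0) (24, 17.5518)]  |A|=445.2116
4. ⊥bis P2·P3 via (7.775,11.68): [(5.1821, 23.8987) (2.7024, 11.0716) (24, 13.6259) (24, 17.5518)]  |A|=170.3644
5. canonical 4-gon: [(5.1821, 23.8987) (2.7024, 11.0716) (24, 13.6259) (24, 17.5518)]
6. shoelace: 170.3644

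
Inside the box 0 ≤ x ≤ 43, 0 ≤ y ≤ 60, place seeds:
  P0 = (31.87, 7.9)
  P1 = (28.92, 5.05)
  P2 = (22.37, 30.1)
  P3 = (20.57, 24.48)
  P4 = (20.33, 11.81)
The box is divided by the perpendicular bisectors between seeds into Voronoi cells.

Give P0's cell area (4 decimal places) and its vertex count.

Area of P0's cell: 296.8681 (6 vertices)

1. box [0,43]×[0,60]: [(0, 0) (43, 0) (43, 60) (0, 60)]
2. ⊥bis P0·P1 via (30.395,6.475): [(0, 37.9365) (36.6505, 0) (43, 0) (43, 60) (0, 60)]  |A|=1884.8042
3. ⊥bis P0·P2 via (27.12,19): [(20.876, 16.328) (36.6505, 0) (43, 0) (43, 25.7955)]  |A|=337.1872
4. ⊥bis P0·P3 via (26.22,16.19): [(35.7812, 22.7064) (23.0781, 14.0486) (36.6505, 0) (43, 0) (43, 25.7955)]  |A|=313.1772
5. ⊥bis P0·P4 via (26.1,9.855): [(35.7812, 22.7064) (28.8549, 17.9858) (26.3673, 10.644) (36.6505, 0) (43, 0) (43, 25.7955)]  |A|=296.8681
6. canonical 6-gon: [(35.7812, 22.7064) (28.8549, 17.9858) (26.3673, 10.644) (36.6505, 0) (43, 0) (43, 25.7955)]
7. shoelace: 296.8681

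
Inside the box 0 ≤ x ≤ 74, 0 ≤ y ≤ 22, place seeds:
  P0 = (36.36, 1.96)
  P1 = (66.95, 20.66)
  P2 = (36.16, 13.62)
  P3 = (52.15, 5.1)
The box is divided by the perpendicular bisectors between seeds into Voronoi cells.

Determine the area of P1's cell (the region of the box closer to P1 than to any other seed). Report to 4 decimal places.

Area of P1's cell: 274.2749

1. box [0,74]×[0,22]: [(0, 0) (74, 0) (74, 22) (0, 22)]
2. ⊥bis P1·P0 via (51.655,11.31): [(58.5689, 0) (74, 0) (74, 22) (45.1201, 22)]  |A|=487.4209
3. ⊥bis P1·P2 via (51.555,17.14): [(53.6247, 8.0879) (58.5689, 0) (74, 0) (74, 22) (50.4438, 22)]  |A|=450.3888
4. ⊥bis P1·P3 via (59.55,12.88): [(50.5778, 21.414) (73.0914, 0) (74, 0) (74, 22) (50.4438, 22)]  |A|=274.2749
5. canonical 5-gon: [(50.5778, 21.414) (73.0914, 0) (74, 0) (74, 22) (50.4438, 22)]
6. shoelace: 274.2749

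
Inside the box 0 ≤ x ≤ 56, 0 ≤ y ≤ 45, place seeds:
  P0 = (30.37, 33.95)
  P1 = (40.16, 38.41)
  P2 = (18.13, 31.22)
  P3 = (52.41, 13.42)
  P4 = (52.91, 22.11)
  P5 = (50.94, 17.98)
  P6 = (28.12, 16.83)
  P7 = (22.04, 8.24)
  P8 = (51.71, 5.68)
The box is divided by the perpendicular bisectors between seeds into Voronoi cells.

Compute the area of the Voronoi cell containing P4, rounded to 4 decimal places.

1. box [0,56]×[0,45]: [(0, 0) (56, 0) (56, 45) (0, 45)]
2. ⊥bis P4·P0 via (41.64,28.03): [(26.9162, 0) (56, 0) (56, 45) (50.5541, 45)]  |A|=776.918
3. ⊥bis P4·P1 via (46.535,30.26): [(40.2143, 25.3159) (26.9162, 0) (56, 0) (56, 37.6636)]  |A|=665.4147
4. ⊥bis P4·P2 via (35.52,26.665): [(40.2143, 25.3159) (30.1462, 6.1491) (28.5356, 0) (56, 0) (56, 37.6636)]  |A|=660.4357
5. ⊥bis P4·P3 via (52.66,17.765): [(40.2143, 25.3159) (36.7294, 18.6816) (56, 17.5728) (56, 37.6636)]  |A|=224.4288
6. ⊥bis P4·P5 via (51.925,20.045): [(40.4645, 25.5116) (56, 18.1012) (56, 37.6636)]  |A|=151.9554
7. ⊥bis P4·P6 via (40.515,19.47): [(40.4645, 25.5116) (56, 18.1012) (56, 37.6636)]  |A|=151.9554
8. ⊥bis P4·P7 via (37.475,15.175): [(40.4645, 25.5116) (56, 18.1012) (56, 37.6636)]  |A|=151.9554
9. ⊥bis P4·P8 via (52.31,13.895): [(40.4645, 25.5116) (56, 18.1012) (56, 37.6636)]  |A|=151.9554
10. canonical 3-gon: [(40.4645, 25.5116) (56, 18.1012) (56, 37.6636)]
11. shoelace: 151.9554

Area of P4's cell: 151.9554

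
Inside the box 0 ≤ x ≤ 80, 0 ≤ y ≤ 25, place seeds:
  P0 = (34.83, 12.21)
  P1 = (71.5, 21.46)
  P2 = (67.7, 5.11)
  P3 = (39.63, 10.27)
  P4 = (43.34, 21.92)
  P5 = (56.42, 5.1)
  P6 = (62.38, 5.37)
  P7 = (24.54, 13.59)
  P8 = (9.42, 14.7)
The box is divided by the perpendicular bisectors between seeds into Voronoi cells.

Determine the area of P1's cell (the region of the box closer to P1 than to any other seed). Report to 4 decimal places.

Area of P1's cell: 248.6002

1. box [0,80]×[0,25]: [(0, 0) (80, 0) (80, 25) (0, 25)]
2. ⊥bis P1·P0 via (53.165,16.835): [(57.4116, 0) (80, 0) (80, 25) (51.1054, 25)]  |A|=643.5374
3. ⊥bis P1·P2 via (69.6,13.285): [(53.0927, 17.1216) (80, 10.8679) (80, 25) (51.1054, 25)]  |A|=303.9509
4. ⊥bis P1·P3 via (55.565,15.865): [(55.3043, 16.6076) (80, 10.8679) (80, 25) (52.3576, 25)]  |A|=290.4953
5. ⊥bis P1·P4 via (57.42,21.69): [(57.3293, 16.1369) (80, 10.8679) (80, 25) (57.4741, 25)]  |A|=260.0174
6. ⊥bis P1·P5 via (63.96,13.28): [(57.3817, 19.3436) (62.0512, 15.0395) (80, 10.8679) (80, 25) (57.4741, 25)]  |A|=252.4177
7. ⊥bis P1·P6 via (66.94,13.415): [(57.3817, 19.3436) (58.821, 18.017) (65.48, 14.2426) (80, 10.8679) (80, 25) (57.4741, 25)]  |A|=248.6002
8. ⊥bis P1·P7 via (48.02,17.525): [(57.3817, 19.3436) (58.821, 18.017) (65.48, 14.2426) (80, 10.8679) (80, 25) (57.4741, 25)]  |A|=248.6002
9. ⊥bis P1·P8 via (40.46,18.08): [(57.3817, 19.3436) (58.821, 18.017) (65.48, 14.2426) (80, 10.8679) (80, 25) (57.4741, 25)]  |A|=248.6002
10. canonical 6-gon: [(57.3817, 19.3436) (58.821, 18.017) (65.48, 14.2426) (80, 10.8679) (80, 25) (57.4741, 25)]
11. shoelace: 248.6002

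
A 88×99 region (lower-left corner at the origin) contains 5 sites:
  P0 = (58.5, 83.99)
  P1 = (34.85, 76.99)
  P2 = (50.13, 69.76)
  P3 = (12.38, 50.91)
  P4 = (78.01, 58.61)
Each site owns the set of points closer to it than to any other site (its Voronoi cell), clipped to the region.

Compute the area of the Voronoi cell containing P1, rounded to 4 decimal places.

Area of P1's cell: 1329.9157

1. box [0,88]×[0,99]: [(0, 0) (88, 0) (88, 99) (0, 99)]
2. ⊥bis P1·P0 via (46.675,80.49): [(0, 0) (70.4987, 0) (41.1964, 99) (0, 99)]  |A|=5528.9041
3. ⊥bis P1·P2 via (42.49,73.375): [(0, 0) (7.7713, 0) (46.3601, 81.554) (41.1964, 99) (0, 99)]  |A|=2971.0696
4. ⊥bis P1·P3 via (23.615,63.95): [(0, 84.2962) (33.8556, 55.1269) (46.3601, 81.554) (41.1964, 99) (0, 99)]  |A|=1329.9157
5. ⊥bis P1·P4 via (56.43,67.8): [(0, 84.2962) (33.8556, 55.1269) (46.3601, 81.554) (41.1964, 99) (0, 99)]  |A|=1329.9157
6. canonical 5-gon: [(0, 84.2962) (33.8556, 55.1269) (46.3601, 81.554) (41.1964, 99) (0, 99)]
7. shoelace: 1329.9157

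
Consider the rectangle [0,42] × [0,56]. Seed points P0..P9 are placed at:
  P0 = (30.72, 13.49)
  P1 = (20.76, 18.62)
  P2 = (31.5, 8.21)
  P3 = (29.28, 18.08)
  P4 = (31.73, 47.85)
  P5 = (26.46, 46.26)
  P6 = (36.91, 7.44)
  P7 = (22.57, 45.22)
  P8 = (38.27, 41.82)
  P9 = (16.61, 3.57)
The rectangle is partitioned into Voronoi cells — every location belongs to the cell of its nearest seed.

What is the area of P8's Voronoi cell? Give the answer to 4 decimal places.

Area of P8's cell: 207.5332

1. box [0,42]×[0,56]: [(0, 0) (42, 0) (42, 56) (0, 56)]
2. ⊥bis P8·P0 via (34.495,27.655): [(0, 36.848) (42, 25.6549) (42, 56) (0, 56)]  |A|=1039.4394
3. ⊥bis P8·P1 via (29.515,30.22): [(0, 52.4962) (32.0503, 28.3065) (42, 25.6549) (42, 56) (0, 56)]  |A|=788.6747
4. ⊥bis P8·P2 via (34.885,25.015): [(0, 52.4962) (32.0503, 28.3065) (42, 25.6549) (42, 56) (0, 56)]  |A|=788.6747
5. ⊥bis P8·P3 via (33.775,29.95): [(0, 52.4962) (25.9432, 32.9158) (42, 26.8353) (42, 56) (0, 56)]  |A|=764.3643
6. ⊥bis P8·P4 via (35,44.835): [(24.8034, 33.776) (25.9432, 32.9158) (42, 26.8353) (42, 52.427)]  |A|=223.4862
7. ⊥bis P8·P5 via (32.365,44.04): [(31.0555, 40.5569) (27.9037, 32.1734) (42, 26.8353) (42, 52.427)]  |A|=207.5447
8. ⊥bis P8·P6 via (37.59,24.63): [(31.0555, 40.5569) (27.9037, 32.1734) (42, 26.8353) (42, 52.427)]  |A|=207.5447
9. ⊥bis P8·P7 via (30.42,43.52): [(31.0555, 40.5569) (28.043, 32.5439) (27.9583, 32.1527) (42, 26.8353) (42, 52.427)]  |A|=207.5332
10. ⊥bis P8·P9 via (27.44,22.695): [(31.0555, 40.5569) (28.043, 32.5439) (27.9583, 32.1527) (42, 26.8353) (42, 52.427)]  |A|=207.5332
11. canonical 5-gon: [(31.0555, 40.5569) (28.043, 32.5439) (27.9583, 32.1527) (42, 26.8353) (42, 52.427)]
12. shoelace: 207.5332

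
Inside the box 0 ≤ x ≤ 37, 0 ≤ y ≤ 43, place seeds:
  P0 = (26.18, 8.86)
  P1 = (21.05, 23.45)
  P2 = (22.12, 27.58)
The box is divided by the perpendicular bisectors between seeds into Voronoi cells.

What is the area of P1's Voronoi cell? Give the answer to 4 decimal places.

Area of P1's cell: 442.4368

1. box [0,37]×[0,43]: [(0, 0) (37, 0) (37, 43) (0, 43)]
2. ⊥bis P1·P0 via (23.615,16.155): [(0, 7.8517) (37, 20.8613) (37, 43) (0, 43)]  |A|=1059.8091
3. ⊥bis P1·P2 via (21.585,25.515): [(0, 31.1072) (0, 7.8517) (37, 20.8613) (37, 21.5213)]  |A|=442.4368
4. canonical 4-gon: [(0, 31.1072) (0, 7.8517) (37, 20.8613) (37, 21.5213)]
5. shoelace: 442.4368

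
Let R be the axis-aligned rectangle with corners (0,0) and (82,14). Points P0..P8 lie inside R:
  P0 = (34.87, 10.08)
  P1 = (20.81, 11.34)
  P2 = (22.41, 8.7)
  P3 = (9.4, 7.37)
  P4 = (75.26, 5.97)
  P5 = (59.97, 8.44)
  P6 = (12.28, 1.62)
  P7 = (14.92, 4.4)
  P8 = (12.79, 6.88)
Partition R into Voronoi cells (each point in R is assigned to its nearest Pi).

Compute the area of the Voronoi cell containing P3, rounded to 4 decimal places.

Area of P3's cell: 136.9257

1. box [0,82]×[0,14]: [(0, 0) (82, 0) (82, 14) (0, 14)]
2. ⊥bis P3·P0 via (22.135,8.725): [(0, 0) (23.0633, 0) (21.5737, 14) (0, 14)]  |A|=312.4596
3. ⊥bis P3·P1 via (15.105,9.355): [(0, 0) (18.36, 0) (13.4888, 14) (0, 14)]  |A|=222.9416
4. ⊥bis P3·P2 via (15.905,8.035): [(0, 0) (16.7264, 0) (16.0468, 6.6483) (13.4888, 14) (0, 14)]  |A|=217.5113
5. ⊥bis P3·P4 via (42.33,6.67): [(0, 0) (16.7264, 0) (16.0468, 6.6483) (13.4888, 14) (0, 14)]  |A|=217.5113
6. ⊥bis P3·P5 via (34.685,7.905): [(0, 0) (16.7264, 0) (16.0468, 6.6483) (13.4888, 14) (0, 14)]  |A|=217.5113
7. ⊥bis P3·P6 via (10.84,4.495): [(0, 0) (1.8656, 0) (15.9121, 7.0354) (13.4888, 14) (0, 14)]  |A|=164.919
8. ⊥bis P3·P7 via (12.16,5.885): [(0, 0) (1.8656, 0) (11.6232, 4.8873) (14.6817, 10.5717) (13.4888, 14) (0, 14)]  |A|=156.0141
9. ⊥bis P3·P8 via (11.095,7.125): [(0, 0) (1.8656, 0) (10.7051, 4.4274) (12.0887, 14) (0, 14)]  |A|=136.9257
10. canonical 5-gon: [(0, 0) (1.8656, 0) (10.7051, 4.4274) (12.0887, 14) (0, 14)]
11. shoelace: 136.9257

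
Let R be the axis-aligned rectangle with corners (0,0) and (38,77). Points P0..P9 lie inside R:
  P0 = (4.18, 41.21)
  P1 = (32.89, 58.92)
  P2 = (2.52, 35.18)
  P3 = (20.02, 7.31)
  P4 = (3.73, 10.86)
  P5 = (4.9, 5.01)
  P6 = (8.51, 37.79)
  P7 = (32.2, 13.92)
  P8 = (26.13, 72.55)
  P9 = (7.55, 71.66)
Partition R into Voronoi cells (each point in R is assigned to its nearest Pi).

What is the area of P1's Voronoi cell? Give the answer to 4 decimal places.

1. box [0,38]×[0,77]: [(0, 0) (38, 0) (38, 77) (0, 77)]
2. ⊥bis P1·P0 via (18.535,50.065): [(38, 18.5099) (38, 77) (1.9199, 77)]  |A|=1055.163
3. ⊥bis P1·P2 via (17.705,47.05): [(30.461, 30.7316) (38, 21.0871) (38, 77) (1.9199, 77)]  |A|=1045.4483
4. ⊥bis P1·P3 via (26.455,33.115): [(29.4517, 32.3677) (38, 30.236) (38, 77) (1.9199, 77)]  |A|=1005.0441
5. ⊥bis P1·P4 via (18.31,34.89): [(29.4517, 32.3677) (38, 30.236) (38, 77) (1.9199, 77)]  |A|=1005.0441
6. ⊥bis P1·P5 via (18.895,31.965): [(29.4517, 32.3677) (38, 30.236) (38, 77) (1.9199, 77)]  |A|=1005.0441
7. ⊥bis P1·P6 via (20.7,48.355): [(16.8488, 52.7986) (35.9635, 30.7439) (38, 30.236) (38, 77) (1.9199, 77)]  |A|=948.7563
8. ⊥bis P1·P7 via (32.545,36.42): [(16.8488, 52.7986) (31.0238, 36.4433) (38, 36.3364) (38, 77) (1.9199, 77)]  |A|=922.9284
9. ⊥bis P1·P8 via (29.51,65.735): [(13.7044, 57.896) (16.8488, 52.7986) (31.0238, 36.4433) (38, 36.3364) (38, 69.9457)]  |A|=492.5973
10. ⊥bis P1·P9 via (20.22,65.29): [(17.4321, 59.7448) (15.2461, 55.3968) (16.8488, 52.7986) (31.0238, 36.4433) (38, 36.3364) (38, 69.9457)]  |A|=486.5141
11. canonical 6-gon: [(17.4321, 59.7448) (15.2461, 55.3968) (16.8488, 52.7986) (31.0238, 36.4433) (38, 36.3364) (38, 69.9457)]
12. shoelace: 486.5141

Area of P1's cell: 486.5141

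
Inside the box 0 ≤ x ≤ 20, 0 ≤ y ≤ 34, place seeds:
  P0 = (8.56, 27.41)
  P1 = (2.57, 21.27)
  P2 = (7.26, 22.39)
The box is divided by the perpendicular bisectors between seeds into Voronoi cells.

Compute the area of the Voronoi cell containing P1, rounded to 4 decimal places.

Area of P1's cell: 189.8938

1. box [0,20]×[0,34]: [(0, 0) (20, 0) (20, 34) (0, 34)]
2. ⊥bis P1·P0 via (5.565,24.34): [(0, 29.769) (0, 0) (20, 0) (20, 10.2576)]  |A|=400.2669
3. ⊥bis P1·P2 via (4.915,21.83): [(3.9361, 25.9291) (0, 29.769) (0, 0) (10.1281, 0)]  |A|=189.8938
4. canonical 4-gon: [(3.9361, 25.9291) (0, 29.769) (0, 0) (10.1281, 0)]
5. shoelace: 189.8938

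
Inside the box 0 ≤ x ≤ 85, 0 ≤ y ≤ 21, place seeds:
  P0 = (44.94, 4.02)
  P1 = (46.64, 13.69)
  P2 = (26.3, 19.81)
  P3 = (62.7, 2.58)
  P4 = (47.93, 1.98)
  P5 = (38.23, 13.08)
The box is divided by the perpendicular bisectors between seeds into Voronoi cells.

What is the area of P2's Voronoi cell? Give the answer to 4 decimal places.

Area of P2's cell: 607.1369

1. box [0,85]×[0,21]: [(0, 0) (85, 0) (85, 21) (0, 21)]
2. ⊥bis P2·P0 via (35.62,11.915): [(0, 0) (25.5268, 0) (43.3159, 21) (0, 21)]  |A|=722.8483
3. ⊥bis P2·P1 via (36.47,16.75): [(0, 0) (25.5268, 0) (34.6821, 10.8078) (37.7488, 21) (0, 21)]  |A|=694.4774
4. ⊥bis P2·P3 via (44.5,11.195): [(0, 0) (25.5268, 0) (34.6821, 10.8078) (37.7488, 21) (0, 21)]  |A|=694.4774
5. ⊥bis P2·P4 via (37.115,10.895): [(0, 0) (25.5268, 0) (34.6821, 10.8078) (37.7488, 21) (0, 21)]  |A|=694.4774
6. ⊥bis P2·P5 via (32.265,16.445): [(0, 0) (22.988, 0) (34.8346, 21) (0, 21)]  |A|=607.1369
7. canonical 4-gon: [(0, 0) (22.988, 0) (34.8346, 21) (0, 21)]
8. shoelace: 607.1369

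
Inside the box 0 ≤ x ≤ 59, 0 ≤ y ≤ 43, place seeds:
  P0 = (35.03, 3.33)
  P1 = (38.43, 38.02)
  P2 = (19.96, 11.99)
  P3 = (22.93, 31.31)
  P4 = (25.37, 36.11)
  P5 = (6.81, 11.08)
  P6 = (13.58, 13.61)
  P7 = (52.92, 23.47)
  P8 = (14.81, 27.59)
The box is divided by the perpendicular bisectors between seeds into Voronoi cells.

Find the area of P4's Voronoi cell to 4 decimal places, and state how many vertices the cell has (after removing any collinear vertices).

Area of P4's cell: 162.0422 (4 vertices)

1. box [0,59]×[0,43]: [(0, 0) (59, 0) (59, 43) (0, 43)]
2. ⊥bis P4·P0 via (30.2,19.72): [(0, 10.8203) (59, 28.2071) (59, 43) (0, 43)]  |A|=1385.6908
3. ⊥bis P4·P1 via (31.9,37.065): [(0, 10.8203) (34.2616, 20.9169) (31.032, 43) (0, 43)]  |A|=893.9055
4. ⊥bis P4·P2 via (22.665,24.05): [(0, 29.1337) (34.1812, 21.467) (31.032, 43) (0, 43)]  |A|=571.0907
5. ⊥bis P4·P3 via (24.15,33.71): [(33.0525, 29.1846) (31.032, 43) (5.8746, 43)]  |A|=173.7804
6. ⊥bis P4·P5 via (16.09,23.595): [(33.0525, 29.1846) (31.032, 43) (5.8746, 43)]  |A|=173.7804
7. ⊥bis P4·P6 via (19.475,24.86): [(33.0525, 29.1846) (31.032, 43) (5.8746, 43)]  |A|=173.7804
8. ⊥bis P4·P7 via (39.145,29.79): [(33.0525, 29.1846) (31.032, 43) (5.8746, 43)]  |A|=173.7804
9. ⊥bis P4·P8 via (20.09,31.85): [(14.723, 38.5021) (33.0525, 29.1846) (31.032, 43) (11.094, 43)]  |A|=162.0422
10. canonical 4-gon: [(14.723, 38.5021) (33.0525, 29.1846) (31.032, 43) (11.094, 43)]
11. shoelace: 162.0422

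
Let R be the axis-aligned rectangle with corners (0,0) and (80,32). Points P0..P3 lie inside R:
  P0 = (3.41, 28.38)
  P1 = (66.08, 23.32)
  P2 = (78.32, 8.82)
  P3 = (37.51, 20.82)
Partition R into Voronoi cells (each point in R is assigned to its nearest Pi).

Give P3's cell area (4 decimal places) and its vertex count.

Area of P3's cell: 1080.6915 (5 vertices)

1. box [0,80]×[0,32]: [(0, 0) (80, 0) (80, 32) (0, 32)]
2. ⊥bis P3·P0 via (20.46,24.6): [(15.0062, 0) (80, 0) (80, 32) (22.1006, 32)]  |A|=1966.2921
3. ⊥bis P3·P1 via (51.795,22.07): [(15.0062, 0) (53.7262, 0) (50.9261, 32) (22.1006, 32)]  |A|=1080.7289
4. ⊥bis P3·P2 via (57.915,14.82): [(15.0062, 0) (53.5572, 0) (53.6875, 0.4429) (50.9261, 32) (22.1006, 32)]  |A|=1080.6915
5. canonical 5-gon: [(15.0062, 0) (53.5572, 0) (53.6875, 0.4429) (50.9261, 32) (22.1006, 32)]
6. shoelace: 1080.6915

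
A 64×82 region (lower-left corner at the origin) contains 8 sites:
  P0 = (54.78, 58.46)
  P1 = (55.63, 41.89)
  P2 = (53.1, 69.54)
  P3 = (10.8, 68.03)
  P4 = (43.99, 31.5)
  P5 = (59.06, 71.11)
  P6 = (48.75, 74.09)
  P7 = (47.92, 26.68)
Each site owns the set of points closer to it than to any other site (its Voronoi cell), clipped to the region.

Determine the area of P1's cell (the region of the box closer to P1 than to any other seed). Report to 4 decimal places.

Area of P1's cell: 336.3829

1. box [0,64]×[0,82]: [(0, 0) (64, 0) (64, 82) (0, 82)]
2. ⊥bis P1·P0 via (55.205,50.175): [(0, 47.3431) (0, 0) (64, 0) (64, 50.6262)]  |A|=3135.017
3. ⊥bis P1·P2 via (54.365,55.715): [(0, 47.3431) (0, 0) (64, 0) (64, 50.6262)]  |A|=3135.017
4. ⊥bis P1·P3 via (33.215,54.96): [(29.6609, 48.8646) (1.1683, 0) (64, 0) (64, 50.6262)]  |A|=2404.3546
5. ⊥bis P1·P4 via (49.81,36.695): [(38.5406, 49.3202) (64, 20.7978) (64, 50.6262)]  |A|=379.7052
6. ⊥bis P1·P5 via (57.345,56.5): [(38.5406, 49.3202) (64, 20.7978) (64, 50.6262)]  |A|=379.7052
7. ⊥bis P1·P6 via (52.19,57.99): [(38.5406, 49.3202) (64, 20.7978) (64, 50.6262)]  |A|=379.7052
8. ⊥bis P1·P7 via (51.775,34.285): [(38.5406, 49.3202) (52.1151, 34.1126) (64, 28.0881) (64, 50.6262)]  |A|=336.3829
9. canonical 4-gon: [(38.5406, 49.3202) (52.1151, 34.1126) (64, 28.0881) (64, 50.6262)]
10. shoelace: 336.3829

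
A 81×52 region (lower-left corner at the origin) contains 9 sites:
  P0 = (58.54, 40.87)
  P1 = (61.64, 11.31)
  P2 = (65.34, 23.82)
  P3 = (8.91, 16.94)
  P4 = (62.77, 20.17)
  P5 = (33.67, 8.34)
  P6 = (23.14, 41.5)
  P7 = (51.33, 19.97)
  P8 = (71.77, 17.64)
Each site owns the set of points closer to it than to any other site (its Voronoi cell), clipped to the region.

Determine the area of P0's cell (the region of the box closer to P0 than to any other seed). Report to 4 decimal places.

Area of P0's cell: 718.3112

1. box [0,81]×[0,52]: [(0, 0) (81, 0) (81, 52) (0, 52)]
2. ⊥bis P0·P1 via (60.09,26.09): [(0, 19.7883) (81, 28.2829) (81, 52) (0, 52)]  |A|=2265.119
3. ⊥bis P0·P2 via (61.94,32.345): [(0, 19.7883) (41.3213, 24.1217) (81, 39.9466) (81, 52) (0, 52)]  |A|=2033.717
4. ⊥bis P0·P3 via (33.725,28.905): [(36.286, 23.5936) (41.3213, 24.1217) (81, 39.9466) (81, 52) (22.5893, 52)]  |A|=1128.4598
5. ⊥bis P0·P4 via (60.655,30.52): [(35.4316, 25.3656) (53.9062, 29.1409) (81, 39.9466) (81, 52) (22.5893, 52)]  |A|=1101.1646
6. ⊥bis P0·P5 via (46.105,24.605): [(29.7807, 37.0853) (43.0688, 26.9263) (53.9062, 29.1409) (81, 39.9466) (81, 52) (22.5893, 52)]  |A|=1052.0024
7. ⊥bis P0·P6 via (40.84,41.185): [(40.6196, 28.7988) (43.0688, 26.9263) (53.9062, 29.1409) (81, 39.9466) (81, 52) (41.0325, 52)]  |A|=787.0174
8. ⊥bis P0·P7 via (54.935,30.42): [(40.7356, 35.3185) (56.103, 30.0171) (81, 39.9466) (81, 52) (41.0325, 52)]  |A|=718.3112
9. ⊥bis P0·P8 via (65.155,29.255): [(40.7356, 35.3185) (56.103, 30.0171) (81, 39.9466) (81, 52) (41.0325, 52)]  |A|=718.3112
10. canonical 5-gon: [(40.7356, 35.3185) (56.103, 30.0171) (81, 39.9466) (81, 52) (41.0325, 52)]
11. shoelace: 718.3112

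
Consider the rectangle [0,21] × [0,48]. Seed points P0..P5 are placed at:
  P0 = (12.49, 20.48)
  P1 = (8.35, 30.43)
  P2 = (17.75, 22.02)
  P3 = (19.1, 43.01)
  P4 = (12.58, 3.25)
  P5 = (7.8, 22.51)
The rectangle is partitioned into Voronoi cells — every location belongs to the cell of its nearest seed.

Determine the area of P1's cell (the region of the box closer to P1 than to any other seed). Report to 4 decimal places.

Area of P1's cell: 243.3486

1. box [0,21]×[0,48]: [(0, 0) (21, 0) (21, 48) (0, 48)]
2. ⊥bis P1·P0 via (10.42,25.455): [(0, 21.1194) (21, 29.8571) (21, 48) (0, 48)]  |A|=472.746
3. ⊥bis P1·P2 via (13.05,26.225): [(0, 21.1194) (13.5122, 26.7416) (21, 35.1109) (21, 48) (0, 48)]  |A|=453.0766
4. ⊥bis P1·P3 via (13.725,36.72): [(0, 21.1194) (13.5122, 26.7416) (18.6638, 32.4996) (0.5248, 48) (0, 48)]  |A|=279.3341
5. ⊥bis P1·P4 via (10.465,16.84): [(0, 21.1194) (13.5122, 26.7416) (18.6638, 32.4996) (0.5248, 48) (0, 48)]  |A|=279.3341
6. ⊥bis P1·P5 via (8.075,26.47): [(0, 27.0308) (12.1751, 26.1853) (13.5122, 26.7416) (18.6638, 32.4996) (0.5248, 48) (0, 48)]  |A|=243.3486
7. canonical 6-gon: [(0, 27.0308) (12.1751, 26.1853) (13.5122, 26.7416) (18.6638, 32.4996) (0.5248, 48) (0, 48)]
8. shoelace: 243.3486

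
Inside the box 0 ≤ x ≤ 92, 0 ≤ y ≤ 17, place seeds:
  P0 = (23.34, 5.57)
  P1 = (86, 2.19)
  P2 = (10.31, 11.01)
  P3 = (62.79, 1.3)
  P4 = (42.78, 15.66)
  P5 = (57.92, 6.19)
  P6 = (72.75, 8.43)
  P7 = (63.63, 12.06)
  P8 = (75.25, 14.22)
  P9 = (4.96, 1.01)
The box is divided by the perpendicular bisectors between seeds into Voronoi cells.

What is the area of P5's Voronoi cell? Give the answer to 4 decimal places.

Area of P5's cell: 169.3389

1. box [0,92]×[0,17]: [(0, 0) (92, 0) (92, 17) (0, 17)]
2. ⊥bis P5·P0 via (40.63,5.88): [(40.7354, 0) (92, 0) (92, 17) (40.4306, 17)]  |A|=874.0886
3. ⊥bis P5·P1 via (71.96,4.19): [(40.7354, 0) (71.3631, 0) (73.7848, 17) (40.4306, 17)]  |A|=543.8459
4. ⊥bis P5·P2 via (34.115,8.6): [(40.7354, 0) (71.3631, 0) (73.7848, 17) (40.4306, 17)]  |A|=543.8459
5. ⊥bis P5·P3 via (60.355,3.745): [(40.7354, 0) (56.5946, 0) (73.6644, 17) (40.4306, 17)]  |A|=417.2905
6. ⊥bis P5·P4 via (50.35,10.925): [(43.5165, 0) (56.5946, 0) (73.6644, 17) (54.1499, 17)]  |A|=277.038
7. ⊥bis P5·P6 via (65.335,7.31): [(43.5165, 0) (56.5946, 0) (65.1519, 8.5223) (63.8714, 17) (54.1499, 17)]  |A|=235.5266
8. ⊥bis P5·P7 via (60.775,9.125): [(53.5936, 16.1107) (43.5165, 0) (56.5946, 0) (63.2954, 6.6733)]  |A|=169.3389
9. ⊥bis P5·P8 via (66.585,10.205): [(53.5936, 16.1107) (43.5165, 0) (56.5946, 0) (63.2954, 6.6733)]  |A|=169.3389
10. ⊥bis P5·P9 via (31.44,3.6): [(53.5936, 16.1107) (43.5165, 0) (56.5946, 0) (63.2954, 6.6733)]  |A|=169.3389
11. canonical 4-gon: [(53.5936, 16.1107) (43.5165, 0) (56.5946, 0) (63.2954, 6.6733)]
12. shoelace: 169.3389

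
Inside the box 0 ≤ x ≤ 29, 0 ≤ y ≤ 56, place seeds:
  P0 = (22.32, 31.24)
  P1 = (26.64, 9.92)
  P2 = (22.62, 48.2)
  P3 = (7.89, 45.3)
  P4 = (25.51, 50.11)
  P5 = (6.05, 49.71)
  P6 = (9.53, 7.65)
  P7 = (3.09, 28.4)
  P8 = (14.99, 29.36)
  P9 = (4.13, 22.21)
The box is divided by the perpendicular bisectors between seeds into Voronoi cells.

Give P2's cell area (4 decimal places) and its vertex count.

Area of P2's cell: 155.5797 (6 vertices)

1. box [0,29]×[0,56]: [(0, 0) (29, 0) (29, 56) (0, 56)]
2. ⊥bis P2·P0 via (22.47,39.72): [(0, 40.1175) (29, 39.6045) (29, 56) (0, 56)]  |A|=468.0316
3. ⊥bis P2·P1 via (24.63,29.06): [(0, 40.1175) (29, 39.6045) (29, 56) (0, 56)]  |A|=468.0316
4. ⊥bis P2·P3 via (15.255,46.75): [(16.6187, 39.8235) (29, 39.6045) (29, 56) (13.4339, 56)]  |A|=227.4017
5. ⊥bis P2·P4 via (24.065,49.155): [(16.6187, 39.8235) (29, 39.6045) (29, 41.6879) (19.5411, 56) (13.4339, 56)]  |A|=159.7137
6. ⊥bis P2·P5 via (14.335,48.955): [(14.4887, 50.6421) (16.6187, 39.8235) (29, 39.6045) (29, 41.6879) (19.5411, 56) (14.977, 56)]  |A|=155.5797
7. ⊥bis P2·P6 via (16.075,27.925): [(14.4887, 50.6421) (16.6187, 39.8235) (29, 39.6045) (29, 41.6879) (19.5411, 56) (14.977, 56)]  |A|=155.5797
8. ⊥bis P2·P7 via (12.855,38.3): [(14.4887, 50.6421) (16.6187, 39.8235) (29, 39.6045) (29, 41.6879) (19.5411, 56) (14.977, 56)]  |A|=155.5797
9. ⊥bis P2·P8 via (18.805,38.78): [(14.4887, 50.6421) (16.6187, 39.8235) (29, 39.6045) (29, 41.6879) (19.5411, 56) (14.977, 56)]  |A|=155.5797
10. ⊥bis P2·P9 via (13.375,35.205): [(14.4887, 50.6421) (16.6187, 39.8235) (29, 39.6045) (29, 41.6879) (19.5411, 56) (14.977, 56)]  |A|=155.5797
11. canonical 6-gon: [(14.4887, 50.6421) (16.6187, 39.8235) (29, 39.6045) (29, 41.6879) (19.5411, 56) (14.977, 56)]
12. shoelace: 155.5797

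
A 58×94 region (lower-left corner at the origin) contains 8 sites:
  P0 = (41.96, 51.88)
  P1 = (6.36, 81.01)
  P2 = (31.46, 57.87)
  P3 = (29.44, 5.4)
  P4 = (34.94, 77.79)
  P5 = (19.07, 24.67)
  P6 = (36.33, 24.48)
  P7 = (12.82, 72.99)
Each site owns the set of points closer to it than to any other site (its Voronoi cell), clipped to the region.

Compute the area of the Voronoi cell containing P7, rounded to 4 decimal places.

Area of P7's cell: 577.3430

1. box [0,58]×[0,94]: [(0, 0) (58, 0) (58, 94) (0, 94)]
2. ⊥bis P7·P0 via (27.39,62.435): [(0, 24.6262) (50.2568, 94) (0, 94)]  |A|=1743.2519
3. ⊥bis P7·P1 via (9.59,77): [(0, 69.2754) (0, 24.6262) (50.2568, 94) (30.6953, 94)]  |A|=1363.7877
4. ⊥bis P7·P2 via (22.14,65.43): [(0, 69.2754) (0, 38.1357) (45.3148, 94) (30.6953, 94)]  |A|=886.2754
5. ⊥bis P7·P3 via (21.13,39.195): [(0, 69.2754) (0, 38.1357) (45.3148, 94) (30.6953, 94)]  |A|=886.2754
6. ⊥bis P7·P4 via (23.88,75.39): [(21.4565, 86.5583) (0, 69.2754) (0, 38.1357) (25.2179, 69.2245)]  |A|=611.1046
7. ⊥bis P7·P5 via (15.945,48.83): [(21.4565, 86.5583) (0, 69.2754) (0, 46.7676) (7.8226, 47.7794) (25.2179, 69.2245)]  |A|=577.343
8. ⊥bis P7·P6 via (24.575,48.735): [(21.4565, 86.5583) (0, 69.2754) (0, 46.7676) (7.8226, 47.7794) (25.2179, 69.2245)]  |A|=577.343
9. canonical 5-gon: [(21.4565, 86.5583) (0, 69.2754) (0, 46.7676) (7.8226, 47.7794) (25.2179, 69.2245)]
10. shoelace: 577.343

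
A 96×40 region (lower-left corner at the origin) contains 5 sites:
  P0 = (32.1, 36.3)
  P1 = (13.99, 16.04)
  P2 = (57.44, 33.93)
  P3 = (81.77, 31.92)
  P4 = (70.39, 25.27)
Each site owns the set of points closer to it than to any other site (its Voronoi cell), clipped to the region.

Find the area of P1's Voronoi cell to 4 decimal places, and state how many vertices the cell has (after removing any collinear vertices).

1. box [0,96]×[0,40]: [(0, 0) (96, 0) (96, 40) (0, 40)]
2. ⊥bis P1·P0 via (23.045,26.17): [(0, 0) (52.3219, 0) (7.5731, 40) (0, 40)]  |A|=1197.8998
3. ⊥bis P1·P2 via (35.715,24.985): [(0, 0) (46.0023, 0) (42.3218, 8.9389) (7.5731, 40) (0, 40)]  |A|=1169.6548
4. ⊥bis P1·P3 via (47.88,23.98): [(0, 0) (46.0023, 0) (42.3218, 8.9389) (7.5731, 40) (0, 40)]  |A|=1169.6548
5. ⊥bis P1·P4 via (42.19,20.655): [(0, 0) (45.5702, 0) (45.2853, 1.7414) (42.3218, 8.9389) (7.5731, 40) (0, 40)]  |A|=1169.2786
6. canonical 6-gon: [(0, 0) (45.5702, 0) (45.2853, 1.7414) (42.3218, 8.9389) (7.5731, 40) (0, 40)]
7. shoelace: 1169.2786

Area of P1's cell: 1169.2786 (6 vertices)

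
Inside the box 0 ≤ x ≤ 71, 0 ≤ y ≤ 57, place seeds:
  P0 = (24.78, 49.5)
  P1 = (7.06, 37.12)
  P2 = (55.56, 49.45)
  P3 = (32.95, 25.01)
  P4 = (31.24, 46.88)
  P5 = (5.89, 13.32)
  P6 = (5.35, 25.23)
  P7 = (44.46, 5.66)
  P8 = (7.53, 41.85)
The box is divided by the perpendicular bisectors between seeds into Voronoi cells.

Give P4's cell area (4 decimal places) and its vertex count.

1. box [0,71]×[0,57]: [(0, 0) (71, 0) (71, 57) (0, 57)]
2. ⊥bis P4·P0 via (28.01,48.19): [(8.4654, 0) (71, 0) (71, 57) (31.5831, 57)]  |A|=2905.6165
3. ⊥bis P4·P1 via (19.15,42): [(22.3172, 34.1535) (36.1029, 0) (71, 0) (71, 57) (31.5831, 57)]  |A|=2433.6598
4. ⊥bis P4·P2 via (43.4,48.165): [(22.3172, 34.1535) (36.1029, 0) (48.4898, 0) (42.4664, 57) (31.5831, 57)]  |A|=978.9107
5. ⊥bis P4·P3 via (32.095,35.945): [(22.7473, 35.2141) (44.5881, 36.9218) (42.4664, 57) (31.5831, 57)]  |A|=339.624
6. ⊥bis P4·P5 via (18.565,30.1): [(22.7473, 35.2141) (44.5881, 36.9218) (42.4664, 57) (31.5831, 57)]  |A|=339.624
7. ⊥bis P4·P6 via (18.295,36.055): [(22.7473, 35.2141) (44.5881, 36.9218) (42.4664, 57) (31.5831, 57)]  |A|=339.624
8. ⊥bis P4·P7 via (37.85,26.27): [(22.7473, 35.2141) (44.5881, 36.9218) (42.4664, 57) (31.5831, 57)]  |A|=339.624
9. ⊥bis P4·P8 via (19.385,44.365): [(22.7473, 35.2141) (44.5881, 36.9218) (42.4664, 57) (31.5831, 57)]  |A|=339.624
10. canonical 4-gon: [(22.7473, 35.2141) (44.5881, 36.9218) (42.4664, 57) (31.5831, 57)]
11. shoelace: 339.624

Area of P4's cell: 339.6240 (4 vertices)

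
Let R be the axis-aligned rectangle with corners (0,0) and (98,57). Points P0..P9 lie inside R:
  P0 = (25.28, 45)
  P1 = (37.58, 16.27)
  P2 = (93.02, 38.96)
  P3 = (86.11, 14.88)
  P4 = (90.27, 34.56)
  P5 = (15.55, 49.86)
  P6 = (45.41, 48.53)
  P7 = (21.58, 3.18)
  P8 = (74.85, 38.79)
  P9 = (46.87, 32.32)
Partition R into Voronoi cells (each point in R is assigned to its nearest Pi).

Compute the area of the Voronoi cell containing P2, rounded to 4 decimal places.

1. box [0,98]×[0,57]: [(0, 0) (98, 0) (98, 57) (0, 57)]
2. ⊥bis P2·P0 via (59.15,41.98): [(55.4069, 0) (98, 0) (98, 57) (60.4893, 57)]  |A|=2282.9604
3. ⊥bis P2·P1 via (65.3,27.615): [(59.1984, 42.5233) (76.602, 0) (98, 0) (98, 57) (60.4893, 57)]  |A|=1832.3162
4. ⊥bis P2·P3 via (89.565,26.92): [(59.1984, 42.5233) (62.3933, 34.7172) (98, 24.4995) (98, 57) (60.4893, 57)]  |A|=1024.7039
5. ⊥bis P2·P4 via (91.645,36.76): [(60.4244, 56.2729) (98, 32.7881) (98, 57) (60.4893, 57)]  |A|=468.5254
6. ⊥bis P2·P5 via (54.285,44.41): [(60.4244, 56.2729) (98, 32.7881) (98, 57) (60.4893, 57)]  |A|=468.5254
7. ⊥bis P2·P6 via (69.215,43.745): [(70.471, 49.9937) (98, 32.7881) (98, 57) (71.8794, 57)]  |A|=424.768
8. ⊥bis P2·P7 via (57.3,21.07): [(70.471, 49.9937) (98, 32.7881) (98, 57) (71.8794, 57)]  |A|=424.768
9. ⊥bis P2·P8 via (83.935,38.875): [(83.9096, 41.5947) (98, 32.7881) (98, 57) (83.7654, 57)]  |A|=280.2224
10. ⊥bis P2·P9 via (69.945,35.64): [(83.9096, 41.5947) (98, 32.7881) (98, 57) (83.7654, 57)]  |A|=280.2224
11. canonical 4-gon: [(83.9096, 41.5947) (98, 32.7881) (98, 57) (83.7654, 57)]
12. shoelace: 280.2224

Area of P2's cell: 280.2224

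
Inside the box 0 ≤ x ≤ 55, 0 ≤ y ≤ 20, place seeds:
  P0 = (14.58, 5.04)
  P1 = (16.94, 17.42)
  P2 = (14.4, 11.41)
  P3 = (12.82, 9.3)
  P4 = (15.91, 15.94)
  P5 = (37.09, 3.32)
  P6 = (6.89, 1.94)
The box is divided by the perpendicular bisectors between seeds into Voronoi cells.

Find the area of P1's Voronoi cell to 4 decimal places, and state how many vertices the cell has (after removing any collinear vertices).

1. box [0,55]×[0,20]: [(0, 0) (55, 0) (55, 20) (0, 20)]
2. ⊥bis P1·P0 via (15.76,11.23): [(0, 14.2343) (55, 3.7497) (55, 20) (0, 20)]  |A|=605.4398
3. ⊥bis P1·P2 via (15.67,14.415): [(29.3246, 8.6442) (55, 3.7497) (55, 20) (2.4551, 20)]  |A|=506.9621
4. ⊥bis P1·P3 via (14.88,13.36): [(29.3246, 8.6442) (55, 3.7497) (55, 20) (2.4551, 20)]  |A|=506.9621
5. ⊥bis P1·P4 via (16.425,16.68): [(25.8795, 10.1002) (29.3246, 8.6442) (55, 3.7497) (55, 20) (11.6545, 20)]  |A|=461.4257
6. ⊥bis P1·P5 via (27.015,10.37): [(25.8795, 10.1002) (26.6101, 9.7914) (33.7536, 20) (11.6545, 20)]  |A|=114.2208
7. ⊥bis P1·P6 via (11.915,9.68): [(25.8795, 10.1002) (26.6101, 9.7914) (33.7536, 20) (11.6545, 20)]  |A|=114.2208
8. canonical 4-gon: [(25.8795, 10.1002) (26.6101, 9.7914) (33.7536, 20) (11.6545, 20)]
9. shoelace: 114.2208

Area of P1's cell: 114.2208 (4 vertices)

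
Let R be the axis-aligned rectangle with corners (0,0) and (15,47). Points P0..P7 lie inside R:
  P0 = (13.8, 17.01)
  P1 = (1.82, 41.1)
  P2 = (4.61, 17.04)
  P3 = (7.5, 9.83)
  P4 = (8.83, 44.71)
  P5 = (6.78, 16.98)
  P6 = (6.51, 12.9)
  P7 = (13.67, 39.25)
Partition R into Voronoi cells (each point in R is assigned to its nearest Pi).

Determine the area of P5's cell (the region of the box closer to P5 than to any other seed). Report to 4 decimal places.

Area of P5's cell: 61.7817

1. box [0,15]×[0,47]: [(0, 0) (15, 0) (15, 47) (0, 47)]
2. ⊥bis P5·P0 via (10.29,16.995): [(0, 0) (10.3626, 0) (10.1618, 47) (0, 47)]  |A|=482.3234
3. ⊥bis P5·P1 via (4.3,29.04): [(0, 28.1558) (0, 0) (10.3626, 0) (10.2333, 30.2601)]  |A|=300.8505
4. ⊥bis P5·P2 via (5.695,17.01): [(6.0375, 29.3973) (5.2247, 0) (10.3626, 0) (10.2333, 30.2601)]  |A|=139.0595
5. ⊥bis P5·P3 via (7.14,13.405): [(6.0375, 29.3973) (5.591, 13.249) (10.304, 13.7236) (10.2333, 30.2601)]  |A|=72.6697
6. ⊥bis P5·P4 via (7.805,30.845): [(6.0375, 29.3973) (5.591, 13.249) (10.304, 13.7236) (10.2333, 30.2601)]  |A|=72.6697
7. ⊥bis P5·P6 via (6.645,14.94): [(6.0375, 29.3973) (5.6396, 15.0065) (10.2998, 14.6981) (10.2333, 30.2601)]  |A|=66.2696
8. ⊥bis P5·P7 via (10.225,28.115): [(6.0632, 29.4026) (6.0375, 29.3973) (5.6396, 15.0065) (10.2998, 14.6981) (10.2425, 28.1096)]  |A|=61.7817
9. canonical 5-gon: [(6.0632, 29.4026) (6.0375, 29.3973) (5.6396, 15.0065) (10.2998, 14.6981) (10.2425, 28.1096)]
10. shoelace: 61.7817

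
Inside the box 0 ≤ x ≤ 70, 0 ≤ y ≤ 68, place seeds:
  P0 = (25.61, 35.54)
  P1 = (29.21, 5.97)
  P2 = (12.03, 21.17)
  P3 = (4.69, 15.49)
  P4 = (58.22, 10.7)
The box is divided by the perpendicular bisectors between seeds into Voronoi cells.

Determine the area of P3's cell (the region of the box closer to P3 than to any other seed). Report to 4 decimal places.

1. box [0,70]×[0,68]: [(0, 0) (70, 0) (70, 68) (0, 68)]
2. ⊥bis P3·P0 via (15.15,25.515): [(0, 41.3224) (0, 0) (39.6039, 0)]  |A|=818.2639
3. ⊥bis P3·P1 via (16.95,10.73): [(20.5164, 19.9157) (0, 41.3224) (0, 0) (12.784, 0)]  |A|=551.195
4. ⊥bis P3·P2 via (8.36,18.33): [(16.045, 8.399) (0, 29.1332) (0, 0) (12.784, 0)]  |A|=287.4081
5. ⊥bis P3·P4 via (31.455,13.095): [(16.045, 8.399) (0, 29.1332) (0, 0) (12.784, 0)]  |A|=287.4081
6. canonical 4-gon: [(16.045, 8.399) (0, 29.1332) (0, 0) (12.784, 0)]
7. shoelace: 287.4081

Area of P3's cell: 287.4081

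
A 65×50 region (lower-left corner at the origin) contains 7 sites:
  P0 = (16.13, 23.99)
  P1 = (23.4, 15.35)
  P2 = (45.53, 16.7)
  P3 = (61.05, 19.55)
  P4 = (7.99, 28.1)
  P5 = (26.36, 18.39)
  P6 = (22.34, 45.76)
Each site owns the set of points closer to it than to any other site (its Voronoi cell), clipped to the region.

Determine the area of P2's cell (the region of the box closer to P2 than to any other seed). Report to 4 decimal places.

Area of P2's cell: 653.2613

1. box [0,65]×[0,50]: [(0, 0) (65, 0) (65, 50) (0, 50)]
2. ⊥bis P2·P0 via (30.83,20.345): [(25.7853, 0) (65, 0) (65, 50) (38.1832, 50)]  |A|=1650.7875
3. ⊥bis P2·P1 via (34.465,16.025): [(33.5358, 31.2572) (35.4426, 0) (65, 0) (65, 50) (38.1832, 50)]  |A|=1499.8572
4. ⊥bis P2·P3 via (53.29,18.125): [(33.5358, 31.2572) (35.4426, 0) (56.6184, 0) (47.4367, 50) (38.1832, 50)]  |A|=851.233
5. ⊥bis P2·P4 via (26.76,22.4): [(33.5358, 31.2572) (35.4426, 0) (56.6184, 0) (47.4367, 50) (38.1832, 50)]  |A|=851.233
6. ⊥bis P2·P5 via (35.945,17.545): [(35.0155, 7.0012) (35.4426, 0) (56.6184, 0) (47.4367, 50) (38.8062, 50)]  |A|=767.6089
7. ⊥bis P2·P6 via (33.935,31.23): [(37.3949, 33.991) (35.0155, 7.0012) (35.4426, 0) (56.6184, 0) (48.7173, 43.0263)]  |A|=653.2613
8. canonical 5-gon: [(37.3949, 33.991) (35.0155, 7.0012) (35.4426, 0) (56.6184, 0) (48.7173, 43.0263)]
9. shoelace: 653.2613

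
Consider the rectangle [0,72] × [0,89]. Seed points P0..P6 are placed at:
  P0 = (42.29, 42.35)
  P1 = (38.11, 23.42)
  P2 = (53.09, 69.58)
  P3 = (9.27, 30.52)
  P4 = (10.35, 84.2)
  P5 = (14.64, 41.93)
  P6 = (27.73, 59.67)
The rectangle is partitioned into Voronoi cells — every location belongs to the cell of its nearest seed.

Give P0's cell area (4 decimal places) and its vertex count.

Area of P0's cell: 924.9465 (5 vertices)

1. box [0,72]×[0,89]: [(0, 0) (72, 0) (72, 89) (0, 89)]
2. ⊥bis P0·P1 via (40.2,32.885): [(0, 41.7617) (72, 25.8631) (72, 89) (0, 89)]  |A|=3973.506
3. ⊥bis P0·P2 via (47.69,55.965): [(0, 74.8799) (0, 41.7617) (72, 25.8631) (72, 46.3231)]  |A|=1928.8143
4. ⊥bis P0·P3 via (25.78,36.435): [(13.9951, 69.3291) (25.9223, 36.0377) (72, 25.8631) (72, 46.3231)]  |A|=1299.7083
5. ⊥bis P0·P4 via (26.32,63.275): [(27.3252, 64.0421) (18.3448, 57.1883) (25.9223, 36.0377) (72, 25.8631) (72, 46.3231)]  |A|=1230.2877
6. ⊥bis P0·P5 via (28.465,42.14): [(28.1372, 63.7201) (28.5666, 35.4538) (72, 25.8631) (72, 46.3231)]  |A|=1060.5075
7. ⊥bis P0·P6 via (35.01,51.01): [(43.0795, 57.7936) (28.4145, 45.4655) (28.5666, 35.4538) (72, 25.8631) (72, 46.3231)]  |A|=924.9465
8. canonical 5-gon: [(43.0795, 57.7936) (28.4145, 45.4655) (28.5666, 35.4538) (72, 25.8631) (72, 46.3231)]
9. shoelace: 924.9465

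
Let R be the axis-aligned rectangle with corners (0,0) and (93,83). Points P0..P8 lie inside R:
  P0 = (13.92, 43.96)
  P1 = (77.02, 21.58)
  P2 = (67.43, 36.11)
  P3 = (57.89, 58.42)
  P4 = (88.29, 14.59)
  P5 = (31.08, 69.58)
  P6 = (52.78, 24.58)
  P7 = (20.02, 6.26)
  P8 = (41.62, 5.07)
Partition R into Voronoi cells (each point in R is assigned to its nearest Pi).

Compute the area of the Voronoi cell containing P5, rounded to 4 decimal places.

Area of P5's cell: 1155.8513

1. box [0,93]×[0,83]: [(0, 0) (93, 0) (93, 83) (0, 83)]
2. ⊥bis P5·P0 via (22.5,56.77): [(0, 71.8403) (93, 9.5499) (93, 83) (0, 83)]  |A|=3934.3596
3. ⊥bis P5·P1 via (54.05,45.58): [(0, 71.8403) (47.939, 39.7312) (93, 82.8584) (93, 83) (0, 83)]  |A|=2282.6809
4. ⊥bis P5·P2 via (49.255,52.845): [(0, 71.8403) (41.2843, 44.1885) (77.0208, 83) (0, 83)]  |A|=1725.0095
5. ⊥bis P5·P3 via (44.485,64): [(0, 71.8403) (37.3384, 46.8314) (52.394, 83) (0, 83)]  |A|=1155.8513
6. ⊥bis P5·P4 via (59.685,42.085): [(0, 71.8403) (37.3384, 46.8314) (52.394, 83) (0, 83)]  |A|=1155.8513
7. ⊥bis P5·P6 via (41.93,47.08): [(0, 71.8403) (37.3384, 46.8314) (52.394, 83) (0, 83)]  |A|=1155.8513
8. ⊥bis P5·P7 via (25.55,37.92): [(0, 71.8403) (37.3384, 46.8314) (52.394, 83) (0, 83)]  |A|=1155.8513
9. ⊥bis P5·P8 via (36.35,37.325): [(0, 71.8403) (37.3384, 46.8314) (52.394, 83) (0, 83)]  |A|=1155.8513
10. canonical 4-gon: [(0, 71.8403) (37.3384, 46.8314) (52.394, 83) (0, 83)]
11. shoelace: 1155.8513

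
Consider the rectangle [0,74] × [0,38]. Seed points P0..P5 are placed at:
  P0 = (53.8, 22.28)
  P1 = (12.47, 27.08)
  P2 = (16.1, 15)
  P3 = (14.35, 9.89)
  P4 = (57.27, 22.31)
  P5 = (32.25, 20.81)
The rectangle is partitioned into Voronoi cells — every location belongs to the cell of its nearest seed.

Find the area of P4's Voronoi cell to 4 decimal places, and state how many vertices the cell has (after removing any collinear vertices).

1. box [0,74]×[0,38]: [(0, 0) (74, 0) (74, 38) (0, 38)]
2. ⊥bis P4·P0 via (55.535,22.295): [(55.7278, 0) (74, 0) (74, 38) (55.3992, 38)]  |A|=700.5875
3. ⊥bis P4·P1 via (34.87,24.695): [(55.7278, 0) (74, 0) (74, 38) (55.3992, 38)]  |A|=700.5875
4. ⊥bis P4·P2 via (36.685,18.655): [(55.7278, 0) (74, 0) (74, 38) (55.3992, 38)]  |A|=700.5875
5. ⊥bis P4·P3 via (35.81,16.1): [(55.7278, 0) (74, 0) (74, 38) (55.3992, 38)]  |A|=700.5875
6. ⊥bis P4·P5 via (44.76,21.56): [(55.7278, 0) (74, 0) (74, 38) (55.3992, 38)]  |A|=700.5875
7. canonical 4-gon: [(55.7278, 0) (74, 0) (74, 38) (55.3992, 38)]
8. shoelace: 700.5875

Area of P4's cell: 700.5875 (4 vertices)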